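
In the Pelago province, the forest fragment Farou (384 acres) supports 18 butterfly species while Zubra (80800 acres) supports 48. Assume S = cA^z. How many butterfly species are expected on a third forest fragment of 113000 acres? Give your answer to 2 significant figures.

51

z = ln(48/18) / ln(80800/384) = 0.9808 / 5.3491 = 0.1834
c = 18 / 384^0.1834 = 18 / 2.978 = 6.045
S₃ = 6.045 × 113000^0.1834 = 6.045 × 8.444 ≈ 51.04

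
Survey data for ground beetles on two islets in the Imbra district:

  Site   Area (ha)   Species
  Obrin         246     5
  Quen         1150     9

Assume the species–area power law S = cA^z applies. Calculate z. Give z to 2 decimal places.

0.38

Taking logs: ln S = ln c + z ln A, so z = (ln S₂ − ln S₁)/(ln A₂ − ln A₁).
z = ln(9/5) / ln(1150/246) = ln(1.8) / ln(4.675) = 0.5878 / 1.5422 = 0.3811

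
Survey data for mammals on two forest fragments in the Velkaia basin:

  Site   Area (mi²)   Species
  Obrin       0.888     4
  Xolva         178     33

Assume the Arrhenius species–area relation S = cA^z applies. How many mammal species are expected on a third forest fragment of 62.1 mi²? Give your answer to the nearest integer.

z = ln(33/4) / ln(178/0.888) = 2.1102 / 5.3006 = 0.3981
c = 4 / 0.888^0.3981 = 4 / 0.9538 = 4.194
S₃ = 4.194 × 62.1^0.3981 = 4.194 × 5.174 ≈ 21.7

22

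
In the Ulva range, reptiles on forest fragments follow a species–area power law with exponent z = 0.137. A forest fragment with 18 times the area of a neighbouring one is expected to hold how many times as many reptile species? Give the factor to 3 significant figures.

S₂/S₁ = (A₂/A₁)^z = 18^0.137
ln(S₂/S₁) = 0.137 × ln 18 = 0.137 × 2.8904 = 0.3960
S₂/S₁ = e^0.3960 ≈ 1.486

1.49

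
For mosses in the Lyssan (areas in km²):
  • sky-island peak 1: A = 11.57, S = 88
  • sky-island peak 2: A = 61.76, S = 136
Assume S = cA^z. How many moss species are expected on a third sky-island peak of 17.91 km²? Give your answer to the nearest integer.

z = ln(136/88) / ln(61.76/11.57) = 0.4353 / 1.6748 = 0.2599
c = 88 / 11.57^0.2599 = 88 / 1.89 = 46.57
S₃ = 46.57 × 17.91^0.2599 = 46.57 × 2.117 ≈ 98.58

99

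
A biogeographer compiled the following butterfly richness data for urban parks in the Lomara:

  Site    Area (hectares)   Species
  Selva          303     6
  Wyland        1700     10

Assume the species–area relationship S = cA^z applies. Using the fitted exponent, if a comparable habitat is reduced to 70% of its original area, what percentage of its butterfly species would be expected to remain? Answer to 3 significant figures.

z = ln(10/6) / ln(1700/303) = 0.5108 / 1.7247 = 0.2962
S_new/S_old = (A_new/A_old)^z = 0.7^0.2962 = exp(0.2962 × -0.3567) = 0.8997

90.0%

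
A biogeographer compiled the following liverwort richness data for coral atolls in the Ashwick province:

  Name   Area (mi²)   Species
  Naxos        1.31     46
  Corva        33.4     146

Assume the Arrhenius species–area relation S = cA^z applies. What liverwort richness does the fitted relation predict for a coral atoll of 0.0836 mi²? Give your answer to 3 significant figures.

17.2

z = ln(146/46) / ln(33.4/1.31) = 1.1550 / 3.2385 = 0.3566
c = 46 / 1.31^0.3566 = 46 / 1.101 = 41.78
S₃ = 41.78 × 0.0836^0.3566 = 41.78 × 0.4127 ≈ 17.24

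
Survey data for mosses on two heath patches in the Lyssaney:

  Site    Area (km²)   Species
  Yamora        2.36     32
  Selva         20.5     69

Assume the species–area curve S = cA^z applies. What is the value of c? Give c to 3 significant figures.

z = ln(S₂/S₁) / ln(A₂/A₁) = ln(69/32) / ln(20.5/2.36) = 0.7684 / 2.1618 = 0.3554
c = S₁ / A₁^z = 32 / 2.36^0.3554 = 32 / 1.357 = 23.58

23.6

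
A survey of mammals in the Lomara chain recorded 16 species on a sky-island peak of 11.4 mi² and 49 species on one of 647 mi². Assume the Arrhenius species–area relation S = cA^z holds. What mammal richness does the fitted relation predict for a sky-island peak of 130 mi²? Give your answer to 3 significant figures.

31.4

z = ln(49/16) / ln(647/11.4) = 1.1192 / 4.0387 = 0.2771
c = 16 / 11.4^0.2771 = 16 / 1.963 = 8.151
S₃ = 8.151 × 130^0.2771 = 8.151 × 3.853 ≈ 31.41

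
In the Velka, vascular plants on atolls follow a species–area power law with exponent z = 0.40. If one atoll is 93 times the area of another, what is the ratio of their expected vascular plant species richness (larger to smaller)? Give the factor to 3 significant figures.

S₂/S₁ = (A₂/A₁)^z = 93^0.4
ln(S₂/S₁) = 0.4 × ln 93 = 0.4 × 4.5326 = 1.8130
S₂/S₁ = e^1.8130 ≈ 6.129

6.13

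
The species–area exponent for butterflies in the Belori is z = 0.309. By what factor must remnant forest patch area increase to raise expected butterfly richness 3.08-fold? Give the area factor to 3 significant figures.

(A₂/A₁)^0.309 = 3.08, so A₂/A₁ = 3.08^(1/0.309) = 3.08^3.236
ln(A₂/A₁) = ln 3.08 / 0.309 = 1.1249 / 0.309 = 3.6405
A₂/A₁ = e^3.6405 ≈ 38.11

38.1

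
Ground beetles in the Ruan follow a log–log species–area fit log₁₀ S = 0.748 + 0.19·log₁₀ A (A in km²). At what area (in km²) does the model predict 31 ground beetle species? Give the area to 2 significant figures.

8200 km²

31 = 5.598 × A^0.19  ⇒  A^0.19 = 31/5.598 = 5.538
ln A = ln(5.538) / 0.19 = 1.7117 / 0.19 = 9.0087
A = e^9.0087 ≈ 8174 km²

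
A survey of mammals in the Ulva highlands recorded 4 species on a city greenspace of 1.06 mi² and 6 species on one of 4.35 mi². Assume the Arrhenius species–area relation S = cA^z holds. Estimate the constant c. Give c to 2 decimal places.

z = ln(S₂/S₁) / ln(A₂/A₁) = ln(6/4) / ln(4.35/1.06) = 0.4055 / 1.4119 = 0.2872
c = S₁ / A₁^z = 4 / 1.06^0.2872 = 4 / 1.017 = 3.934

3.93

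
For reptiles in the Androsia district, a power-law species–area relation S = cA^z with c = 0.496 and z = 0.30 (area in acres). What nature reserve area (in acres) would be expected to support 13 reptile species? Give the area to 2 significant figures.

53000 acres

13 = 0.496 × A^0.3  ⇒  A^0.3 = 13/0.496 = 26.21
ln A = ln(26.21) / 0.3 = 3.2661 / 0.3 = 10.8871
A = e^10.8871 ≈ 53482 acres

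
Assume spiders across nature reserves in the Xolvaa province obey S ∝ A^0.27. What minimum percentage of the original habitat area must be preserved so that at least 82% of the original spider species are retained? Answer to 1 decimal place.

48.0%

Need (A_new/A_old)^0.27 = 0.82, so A_new/A_old = 0.82^(1/0.27) = 0.82^3.704
ln(A_new/A_old) = ln 0.82 / 0.27 = -0.1985 / 0.27 = -0.7350
A_new/A_old = e^-0.7350 ≈ 0.4795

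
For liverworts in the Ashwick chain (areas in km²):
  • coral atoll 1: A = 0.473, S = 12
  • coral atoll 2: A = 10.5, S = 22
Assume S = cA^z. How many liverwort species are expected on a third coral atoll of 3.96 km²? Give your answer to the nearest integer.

18

z = ln(22/12) / ln(10.5/0.473) = 0.6061 / 3.1000 = 0.1955
c = 12 / 0.473^0.1955 = 12 / 0.8638 = 13.89
S₃ = 13.89 × 3.96^0.1955 = 13.89 × 1.309 ≈ 18.18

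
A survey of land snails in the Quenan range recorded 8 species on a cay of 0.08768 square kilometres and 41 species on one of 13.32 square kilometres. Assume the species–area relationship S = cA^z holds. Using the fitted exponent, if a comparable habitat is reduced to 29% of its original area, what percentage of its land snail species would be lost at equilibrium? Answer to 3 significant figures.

z = ln(41/8) / ln(13.32/0.08768) = 1.6341 / 5.0233 = 0.3253
S_new/S_old = (A_new/A_old)^z = 0.29^0.3253 = exp(0.3253 × -1.2379) = 0.6685
Fraction lost = 1 − 0.6685 = 0.3315

33.1%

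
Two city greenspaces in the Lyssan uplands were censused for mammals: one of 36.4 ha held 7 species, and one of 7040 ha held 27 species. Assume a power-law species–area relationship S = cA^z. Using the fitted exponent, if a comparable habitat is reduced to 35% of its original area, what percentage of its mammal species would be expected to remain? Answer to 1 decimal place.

z = ln(27/7) / ln(7040/36.4) = 1.3499 / 5.2648 = 0.2564
S_new/S_old = (A_new/A_old)^z = 0.35^0.2564 = exp(0.2564 × -1.0498) = 0.764

76.4%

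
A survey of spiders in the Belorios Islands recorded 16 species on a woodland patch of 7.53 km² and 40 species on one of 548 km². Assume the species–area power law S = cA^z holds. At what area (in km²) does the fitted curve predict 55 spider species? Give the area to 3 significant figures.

2430 km²

z = ln(40/16) / ln(548/7.53) = 0.9163 / 4.2874 = 0.2137
c = 16 / 7.53^0.2137 = 16 / 1.54 = 10.39
A = (55/10.39)^(1/0.2137) ⇒ ln A = ln(5.292)/0.2137 = 7.7963
A = e^7.7963 ≈ 2432 km²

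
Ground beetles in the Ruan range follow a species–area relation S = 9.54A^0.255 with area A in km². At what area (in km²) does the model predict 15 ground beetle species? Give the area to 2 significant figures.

5.9 km²

15 = 9.54 × A^0.255  ⇒  A^0.255 = 15/9.54 = 1.572
ln A = ln(1.572) / 0.255 = 0.4526 / 0.255 = 1.7747
A = e^1.7747 ≈ 5.899 km²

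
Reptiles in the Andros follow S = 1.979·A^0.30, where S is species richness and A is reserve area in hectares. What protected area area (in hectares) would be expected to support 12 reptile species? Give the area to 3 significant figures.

12 = 1.979 × A^0.3  ⇒  A^0.3 = 12/1.979 = 6.064
ln A = ln(6.064) / 0.3 = 1.8023 / 0.3 = 6.0077
A = e^6.0077 ≈ 406.6 hectares

407 hectares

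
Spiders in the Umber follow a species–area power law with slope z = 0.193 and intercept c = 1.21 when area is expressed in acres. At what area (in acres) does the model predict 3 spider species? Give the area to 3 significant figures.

110 acres

3 = 1.21 × A^0.193  ⇒  A^0.193 = 3/1.21 = 2.479
ln A = ln(2.479) / 0.193 = 0.9080 / 0.193 = 4.7046
A = e^4.7046 ≈ 110.5 acres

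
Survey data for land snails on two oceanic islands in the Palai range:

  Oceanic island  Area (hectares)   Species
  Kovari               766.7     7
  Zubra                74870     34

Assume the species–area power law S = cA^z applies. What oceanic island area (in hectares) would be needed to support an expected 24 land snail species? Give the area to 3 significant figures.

27300 hectares

z = ln(34/7) / ln(74870/766.7) = 1.5805 / 4.5814 = 0.3450
c = 7 / 766.7^0.3450 = 7 / 9.888 = 0.7079
A = (24/0.7079)^(1/0.3450) ⇒ ln A = ln(33.9)/0.3450 = 10.2138
A = e^10.2138 ≈ 27278 hectares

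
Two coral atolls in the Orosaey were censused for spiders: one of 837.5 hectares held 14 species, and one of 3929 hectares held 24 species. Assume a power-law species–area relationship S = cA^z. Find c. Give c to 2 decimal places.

1.34

z = ln(S₂/S₁) / ln(A₂/A₁) = ln(24/14) / ln(3929/837.5) = 0.5390 / 1.5457 = 0.3487
c = S₁ / A₁^z = 14 / 837.5^0.3487 = 14 / 10.45 = 1.339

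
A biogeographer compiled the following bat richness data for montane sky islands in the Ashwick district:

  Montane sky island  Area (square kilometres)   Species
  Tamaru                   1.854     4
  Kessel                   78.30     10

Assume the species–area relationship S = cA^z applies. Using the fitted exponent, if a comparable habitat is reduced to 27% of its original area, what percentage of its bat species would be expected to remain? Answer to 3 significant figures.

72.6%

z = ln(10/4) / ln(78.3/1.854) = 0.9163 / 3.7432 = 0.2448
S_new/S_old = (A_new/A_old)^z = 0.27^0.2448 = exp(0.2448 × -1.3093) = 0.7258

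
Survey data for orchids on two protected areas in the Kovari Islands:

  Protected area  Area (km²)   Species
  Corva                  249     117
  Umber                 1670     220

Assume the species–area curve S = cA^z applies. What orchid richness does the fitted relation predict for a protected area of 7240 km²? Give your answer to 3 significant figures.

z = ln(220/117) / ln(1670/249) = 0.6315 / 1.9031 = 0.3318
c = 117 / 249^0.3318 = 117 / 6.238 = 18.76
S₃ = 18.76 × 7240^0.3318 = 18.76 × 19.08 ≈ 357.9

358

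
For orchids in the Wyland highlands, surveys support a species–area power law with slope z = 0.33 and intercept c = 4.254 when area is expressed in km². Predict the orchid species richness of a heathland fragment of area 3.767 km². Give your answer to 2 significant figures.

S = 4.254 × 3.767^0.33 = 4.254 × 1.549 ≈ 6.59

6.6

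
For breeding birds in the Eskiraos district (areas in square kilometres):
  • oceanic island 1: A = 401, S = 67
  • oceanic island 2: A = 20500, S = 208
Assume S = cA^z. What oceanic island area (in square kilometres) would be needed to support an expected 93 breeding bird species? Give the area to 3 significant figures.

1250 square kilometres

z = ln(208/67) / ln(20500/401) = 1.1328 / 3.9342 = 0.2879
c = 67 / 401^0.2879 = 67 / 5.618 = 11.93
A = (93/11.93)^(1/0.2879) ⇒ ln A = ln(7.798)/0.2879 = 7.1327
A = e^7.1327 ≈ 1252 square kilometres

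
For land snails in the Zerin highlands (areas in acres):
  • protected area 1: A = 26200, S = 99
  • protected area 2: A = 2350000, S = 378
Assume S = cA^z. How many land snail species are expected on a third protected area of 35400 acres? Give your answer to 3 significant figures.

z = ln(378/99) / ln(2350000/26200) = 1.3398 / 4.4964 = 0.2980
c = 99 / 26200^0.2980 = 99 / 20.73 = 4.777
S₃ = 4.777 × 35400^0.2980 = 4.777 × 22.67 ≈ 108.3

108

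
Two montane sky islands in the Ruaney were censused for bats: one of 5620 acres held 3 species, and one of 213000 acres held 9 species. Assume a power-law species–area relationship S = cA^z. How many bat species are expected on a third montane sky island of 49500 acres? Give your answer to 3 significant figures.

5.79

z = ln(9/3) / ln(213000/5620) = 1.0986 / 3.6350 = 0.3022
c = 3 / 5620^0.3022 = 3 / 13.59 = 0.2207
S₃ = 0.2207 × 49500^0.3022 = 0.2207 × 26.23 ≈ 5.79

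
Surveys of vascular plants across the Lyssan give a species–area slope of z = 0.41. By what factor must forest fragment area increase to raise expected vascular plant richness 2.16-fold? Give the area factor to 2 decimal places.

6.54

(A₂/A₁)^0.41 = 2.16, so A₂/A₁ = 2.16^(1/0.41) = 2.16^2.439
ln(A₂/A₁) = ln 2.16 / 0.41 = 0.7701 / 0.41 = 1.8783
A₂/A₁ = e^1.8783 ≈ 6.542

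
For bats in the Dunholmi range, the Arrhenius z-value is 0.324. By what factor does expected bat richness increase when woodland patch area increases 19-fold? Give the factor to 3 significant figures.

S₂/S₁ = (A₂/A₁)^z = 19^0.324
ln(S₂/S₁) = 0.324 × ln 19 = 0.324 × 2.9444 = 0.9540
S₂/S₁ = e^0.9540 ≈ 2.596

2.60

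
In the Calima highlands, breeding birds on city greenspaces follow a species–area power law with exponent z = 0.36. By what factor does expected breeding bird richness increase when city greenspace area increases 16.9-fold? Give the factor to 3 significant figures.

2.77

S₂/S₁ = (A₂/A₁)^z = 16.9^0.36
ln(S₂/S₁) = 0.36 × ln 16.9 = 0.36 × 2.8273 = 1.0178
S₂/S₁ = e^1.0178 ≈ 2.767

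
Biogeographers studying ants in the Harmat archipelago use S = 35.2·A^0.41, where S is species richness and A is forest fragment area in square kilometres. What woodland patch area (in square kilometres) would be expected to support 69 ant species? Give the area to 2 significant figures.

69 = 35.2 × A^0.41  ⇒  A^0.41 = 69/35.2 = 1.96
ln A = ln(1.96) / 0.41 = 0.6731 / 0.41 = 1.6416
A = e^1.6416 ≈ 5.163 square kilometres

5.2 square kilometres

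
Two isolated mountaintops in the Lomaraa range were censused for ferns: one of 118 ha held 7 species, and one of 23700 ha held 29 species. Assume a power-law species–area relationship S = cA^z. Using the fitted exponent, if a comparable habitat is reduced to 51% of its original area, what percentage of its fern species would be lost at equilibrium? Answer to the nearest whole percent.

17%

z = ln(29/7) / ln(23700/118) = 1.4214 / 5.3025 = 0.2681
S_new/S_old = (A_new/A_old)^z = 0.51^0.2681 = exp(0.2681 × -0.6733) = 0.8349
Fraction lost = 1 − 0.8349 = 0.1651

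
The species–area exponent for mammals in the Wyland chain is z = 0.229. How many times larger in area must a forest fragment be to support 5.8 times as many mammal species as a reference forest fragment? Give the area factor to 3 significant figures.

2160

(A₂/A₁)^0.229 = 5.8, so A₂/A₁ = 5.8^(1/0.229) = 5.8^4.367
ln(A₂/A₁) = ln 5.8 / 0.229 = 1.7579 / 0.229 = 7.6762
A₂/A₁ = e^7.6762 ≈ 2156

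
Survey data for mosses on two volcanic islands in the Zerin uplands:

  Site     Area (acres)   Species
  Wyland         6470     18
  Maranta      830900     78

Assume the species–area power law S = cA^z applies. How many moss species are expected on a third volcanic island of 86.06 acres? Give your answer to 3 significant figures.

4.88

z = ln(78/18) / ln(830900/6470) = 1.4663 / 4.8553 = 0.3020
c = 18 / 6470^0.3020 = 18 / 14.16 = 1.272
S₃ = 1.272 × 86.06^0.3020 = 1.272 × 3.84 ≈ 4.883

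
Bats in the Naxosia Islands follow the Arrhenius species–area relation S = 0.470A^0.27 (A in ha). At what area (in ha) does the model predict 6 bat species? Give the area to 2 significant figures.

12000 ha

6 = 0.47 × A^0.27  ⇒  A^0.27 = 6/0.47 = 12.77
ln A = ln(12.77) / 0.27 = 2.5468 / 0.27 = 9.4325
A = e^9.4325 ≈ 12488 ha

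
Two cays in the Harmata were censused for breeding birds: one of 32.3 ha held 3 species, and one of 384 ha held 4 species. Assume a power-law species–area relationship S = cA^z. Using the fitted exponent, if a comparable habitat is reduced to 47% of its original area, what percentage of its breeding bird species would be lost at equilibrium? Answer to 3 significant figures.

z = ln(4/3) / ln(384/32.3) = 0.2877 / 2.4756 = 0.1162
S_new/S_old = (A_new/A_old)^z = 0.47^0.1162 = exp(0.1162 × -0.7550) = 0.916
Fraction lost = 1 − 0.916 = 0.084

8.40%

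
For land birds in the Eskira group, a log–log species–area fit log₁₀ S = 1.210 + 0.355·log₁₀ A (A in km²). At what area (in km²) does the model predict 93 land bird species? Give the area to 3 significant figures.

137 km²

93 = 16.22 × A^0.355  ⇒  A^0.355 = 93/16.22 = 5.734
ln A = ln(5.734) / 0.355 = 1.7465 / 0.355 = 4.9196
A = e^4.9196 ≈ 137 km²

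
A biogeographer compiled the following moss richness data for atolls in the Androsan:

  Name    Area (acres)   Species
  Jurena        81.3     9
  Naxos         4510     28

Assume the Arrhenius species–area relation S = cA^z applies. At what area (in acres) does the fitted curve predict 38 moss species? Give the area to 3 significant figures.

z = ln(28/9) / ln(4510/81.3) = 1.1350 / 4.0159 = 0.2826
c = 9 / 81.3^0.2826 = 9 / 3.466 = 2.597
A = (38/2.597)^(1/0.2826) ⇒ ln A = ln(14.63)/0.2826 = 9.4946
A = e^9.4946 ≈ 13288 acres

13300 acres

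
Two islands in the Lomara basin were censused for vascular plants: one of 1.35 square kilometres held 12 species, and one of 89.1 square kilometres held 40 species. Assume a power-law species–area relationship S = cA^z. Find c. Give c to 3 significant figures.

z = ln(S₂/S₁) / ln(A₂/A₁) = ln(40/12) / ln(89.1/1.35) = 1.2040 / 4.1897 = 0.2874
c = S₁ / A₁^z = 12 / 1.35^0.2874 = 12 / 1.09 = 11.01

11.0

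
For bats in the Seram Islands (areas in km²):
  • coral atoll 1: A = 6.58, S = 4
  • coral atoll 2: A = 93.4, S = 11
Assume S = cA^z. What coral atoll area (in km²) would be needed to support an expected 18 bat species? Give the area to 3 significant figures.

340 km²

z = ln(11/4) / ln(93.4/6.58) = 1.0116 / 2.6529 = 0.3813
c = 4 / 6.58^0.3813 = 4 / 2.051 = 1.95
A = (18/1.95)^(1/0.3813) ⇒ ln A = ln(9.23)/0.3813 = 5.8284
A = e^5.8284 ≈ 339.8 km²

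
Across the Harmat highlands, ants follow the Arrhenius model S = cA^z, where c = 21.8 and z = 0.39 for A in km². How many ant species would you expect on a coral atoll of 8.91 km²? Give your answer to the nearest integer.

S = 21.8 × 8.91^0.39
ln S = ln 21.8 + 0.39 × ln 8.91 = 3.0819 + 0.39 × 2.1872 = 3.9349
S = e^3.9349 ≈ 51.16

51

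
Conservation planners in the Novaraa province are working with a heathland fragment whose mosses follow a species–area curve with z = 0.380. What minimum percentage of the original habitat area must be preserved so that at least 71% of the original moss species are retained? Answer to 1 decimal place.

Need (A_new/A_old)^0.38 = 0.71, so A_new/A_old = 0.71^(1/0.38) = 0.71^2.632
ln(A_new/A_old) = ln 0.71 / 0.38 = -0.3425 / 0.38 = -0.9013
A_new/A_old = e^-0.9013 ≈ 0.406

40.6%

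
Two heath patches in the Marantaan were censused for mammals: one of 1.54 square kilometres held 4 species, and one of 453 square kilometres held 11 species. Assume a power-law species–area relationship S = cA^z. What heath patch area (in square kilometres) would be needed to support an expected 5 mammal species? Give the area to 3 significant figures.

z = ln(11/4) / ln(453/1.54) = 1.0116 / 5.6841 = 0.1780
c = 4 / 1.54^0.1780 = 4 / 1.08 = 3.704
A = (5/3.704)^(1/0.1780) ⇒ ln A = ln(1.35)/0.1780 = 1.6856
A = e^1.6856 ≈ 5.396 square kilometres

5.40 square kilometres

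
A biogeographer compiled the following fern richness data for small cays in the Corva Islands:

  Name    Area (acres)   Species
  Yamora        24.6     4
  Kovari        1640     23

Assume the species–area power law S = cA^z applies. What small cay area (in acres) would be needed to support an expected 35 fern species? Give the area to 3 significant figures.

z = ln(23/4) / ln(1640/24.6) = 1.7492 / 4.1997 = 0.4165
c = 4 / 24.6^0.4165 = 4 / 3.796 = 1.054
A = (35/1.054)^(1/0.4165) ⇒ ln A = ln(33.22)/0.4165 = 8.4105
A = e^8.4105 ≈ 4494 acres

4490 acres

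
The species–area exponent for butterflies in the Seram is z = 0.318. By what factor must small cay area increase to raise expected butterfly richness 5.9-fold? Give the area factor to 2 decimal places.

(A₂/A₁)^0.318 = 5.9, so A₂/A₁ = 5.9^(1/0.318) = 5.9^3.145
ln(A₂/A₁) = ln 5.9 / 0.318 = 1.7750 / 0.318 = 5.5816
A₂/A₁ = e^5.5816 ≈ 265.5

265.50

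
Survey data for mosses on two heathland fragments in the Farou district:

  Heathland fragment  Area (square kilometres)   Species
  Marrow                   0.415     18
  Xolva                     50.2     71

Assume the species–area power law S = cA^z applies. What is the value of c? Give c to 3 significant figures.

23.2

z = ln(S₂/S₁) / ln(A₂/A₁) = ln(71/18) / ln(50.2/0.415) = 1.3723 / 4.7955 = 0.2862
c = S₁ / A₁^z = 18 / 0.415^0.2862 = 18 / 0.7775 = 23.15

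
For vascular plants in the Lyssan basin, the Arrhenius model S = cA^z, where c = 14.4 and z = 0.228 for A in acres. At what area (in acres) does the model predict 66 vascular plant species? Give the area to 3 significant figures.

66 = 14.4 × A^0.228  ⇒  A^0.228 = 66/14.4 = 4.583
ln A = ln(4.583) / 0.228 = 1.5224 / 0.228 = 6.6773
A = e^6.6773 ≈ 794.2 acres

794 acres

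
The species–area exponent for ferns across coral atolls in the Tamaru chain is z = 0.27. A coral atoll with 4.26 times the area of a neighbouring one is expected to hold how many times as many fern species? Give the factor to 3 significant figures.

S₂/S₁ = (A₂/A₁)^z = 4.26^0.27
ln(S₂/S₁) = 0.27 × ln 4.26 = 0.27 × 1.4493 = 0.3913
S₂/S₁ = e^0.3913 ≈ 1.479

1.48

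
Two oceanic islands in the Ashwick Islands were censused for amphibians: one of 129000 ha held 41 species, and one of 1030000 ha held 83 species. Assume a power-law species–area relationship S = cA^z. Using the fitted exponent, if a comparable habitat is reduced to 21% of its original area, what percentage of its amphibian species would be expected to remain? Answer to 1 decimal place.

58.9%

z = ln(83/41) / ln(1030000/129000) = 0.7053 / 2.0775 = 0.3395
S_new/S_old = (A_new/A_old)^z = 0.21^0.3395 = exp(0.3395 × -1.5606) = 0.5887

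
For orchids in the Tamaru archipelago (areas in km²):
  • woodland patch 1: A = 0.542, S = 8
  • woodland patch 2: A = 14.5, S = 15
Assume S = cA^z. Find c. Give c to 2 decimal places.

8.99

z = ln(S₂/S₁) / ln(A₂/A₁) = ln(15/8) / ln(14.5/0.542) = 0.6286 / 3.2866 = 0.1913
c = S₁ / A₁^z = 8 / 0.542^0.1913 = 8 / 0.8895 = 8.994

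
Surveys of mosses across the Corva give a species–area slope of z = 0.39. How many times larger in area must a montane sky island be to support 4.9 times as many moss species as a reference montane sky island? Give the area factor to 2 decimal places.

58.85

(A₂/A₁)^0.39 = 4.9, so A₂/A₁ = 4.9^(1/0.39) = 4.9^2.564
ln(A₂/A₁) = ln 4.9 / 0.39 = 1.5892 / 0.39 = 4.0750
A₂/A₁ = e^4.0750 ≈ 58.85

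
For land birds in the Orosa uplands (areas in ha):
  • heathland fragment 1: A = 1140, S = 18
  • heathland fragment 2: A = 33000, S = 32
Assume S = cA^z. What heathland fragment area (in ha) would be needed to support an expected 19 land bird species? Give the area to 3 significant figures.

z = ln(32/18) / ln(33000/1140) = 0.5754 / 3.3655 = 0.1710
c = 18 / 1140^0.1710 = 18 / 3.331 = 5.403
A = (19/5.403)^(1/0.1710) ⇒ ln A = ln(3.516)/0.1710 = 7.3550
A = e^7.3550 ≈ 1564 ha

1560 ha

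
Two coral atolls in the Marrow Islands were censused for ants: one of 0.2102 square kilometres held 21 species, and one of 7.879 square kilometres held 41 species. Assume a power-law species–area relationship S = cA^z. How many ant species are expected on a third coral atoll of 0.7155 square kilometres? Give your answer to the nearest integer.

z = ln(41/21) / ln(7.879/0.2102) = 0.6690 / 3.6239 = 0.1846
c = 21 / 0.2102^0.1846 = 21 / 0.7498 = 28.01
S₃ = 28.01 × 0.7155^0.1846 = 28.01 × 0.9401 ≈ 26.33

26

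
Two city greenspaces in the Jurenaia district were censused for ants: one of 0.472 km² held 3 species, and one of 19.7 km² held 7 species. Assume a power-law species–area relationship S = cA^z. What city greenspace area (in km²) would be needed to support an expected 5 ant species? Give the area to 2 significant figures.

4.5 km²

z = ln(7/3) / ln(19.7/0.472) = 0.8473 / 3.7314 = 0.2271
c = 3 / 0.472^0.2271 = 3 / 0.8433 = 3.558
A = (5/3.558)^(1/0.2271) ⇒ ln A = ln(1.405)/0.2271 = 1.4988
A = e^1.4988 ≈ 4.476 km²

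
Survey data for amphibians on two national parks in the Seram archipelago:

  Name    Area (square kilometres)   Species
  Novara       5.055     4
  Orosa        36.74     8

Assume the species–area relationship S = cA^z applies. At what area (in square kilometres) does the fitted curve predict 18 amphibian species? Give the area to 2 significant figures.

z = ln(8/4) / ln(36.74/5.055) = 0.6931 / 1.9835 = 0.3495
c = 4 / 5.055^0.3495 = 4 / 1.762 = 2.271
A = (18/2.271)^(1/0.3495) ⇒ ln A = ln(7.927)/0.3495 = 5.9244
A = e^5.9244 ≈ 374.1 square kilometres

370 square kilometres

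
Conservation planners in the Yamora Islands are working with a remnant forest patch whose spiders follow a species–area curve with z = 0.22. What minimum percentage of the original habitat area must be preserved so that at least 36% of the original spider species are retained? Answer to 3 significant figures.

Need (A_new/A_old)^0.22 = 0.36, so A_new/A_old = 0.36^(1/0.22) = 0.36^4.545
ln(A_new/A_old) = ln 0.36 / 0.22 = -1.0217 / 0.22 = -4.6439
A_new/A_old = e^-4.6439 ≈ 0.00962

0.962%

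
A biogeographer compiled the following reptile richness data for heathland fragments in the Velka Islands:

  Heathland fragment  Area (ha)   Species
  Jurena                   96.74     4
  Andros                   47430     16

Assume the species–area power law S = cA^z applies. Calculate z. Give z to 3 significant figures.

Taking logs: ln S = ln c + z ln A, so z = (ln S₂ − ln S₁)/(ln A₂ − ln A₁).
z = ln(16/4) / ln(47430/96.74) = ln(4) / ln(490.3) = 1.3863 / 6.1950 = 0.2238

0.224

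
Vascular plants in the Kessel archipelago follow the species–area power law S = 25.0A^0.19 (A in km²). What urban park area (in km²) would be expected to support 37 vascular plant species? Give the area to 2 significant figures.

37 = 25 × A^0.19  ⇒  A^0.19 = 37/25 = 1.48
ln A = ln(1.48) / 0.19 = 0.3920 / 0.19 = 2.0634
A = e^2.0634 ≈ 7.873 km²

7.9 km²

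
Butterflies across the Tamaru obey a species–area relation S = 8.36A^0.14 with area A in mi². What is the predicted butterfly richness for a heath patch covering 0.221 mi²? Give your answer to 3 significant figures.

6.77

S = 8.36 × 0.221^0.14 = 8.36 × 0.8095 ≈ 6.767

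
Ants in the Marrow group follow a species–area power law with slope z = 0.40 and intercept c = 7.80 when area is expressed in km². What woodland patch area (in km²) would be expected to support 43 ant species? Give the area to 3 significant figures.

71.4 km²

43 = 7.8 × A^0.4  ⇒  A^0.4 = 43/7.8 = 5.513
ln A = ln(5.513) / 0.4 = 1.7071 / 0.4 = 4.2677
A = e^4.2677 ≈ 71.36 km²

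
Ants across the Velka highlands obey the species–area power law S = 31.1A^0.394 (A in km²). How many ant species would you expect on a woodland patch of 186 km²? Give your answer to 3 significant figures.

244

S = 31.1 × 186^0.394
ln S = ln 31.1 + 0.394 × ln 186 = 3.4372 + 0.394 × 5.2257 = 5.4962
S = e^5.4962 ≈ 243.8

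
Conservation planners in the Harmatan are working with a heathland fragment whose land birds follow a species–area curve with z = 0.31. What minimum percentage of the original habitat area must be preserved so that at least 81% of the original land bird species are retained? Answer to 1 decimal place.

Need (A_new/A_old)^0.31 = 0.81, so A_new/A_old = 0.81^(1/0.31) = 0.81^3.226
ln(A_new/A_old) = ln 0.81 / 0.31 = -0.2107 / 0.31 = -0.6797
A_new/A_old = e^-0.6797 ≈ 0.5067

50.7%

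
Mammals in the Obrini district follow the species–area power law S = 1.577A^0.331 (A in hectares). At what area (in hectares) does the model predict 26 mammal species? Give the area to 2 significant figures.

4800 hectares

26 = 1.577 × A^0.331  ⇒  A^0.331 = 26/1.577 = 16.49
ln A = ln(16.49) / 0.331 = 2.8026 / 0.331 = 8.4670
A = e^8.4670 ≈ 4755 hectares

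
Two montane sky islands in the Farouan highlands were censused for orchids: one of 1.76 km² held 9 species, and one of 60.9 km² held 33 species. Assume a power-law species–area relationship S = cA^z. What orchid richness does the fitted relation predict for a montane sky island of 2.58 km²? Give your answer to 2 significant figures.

10

z = ln(33/9) / ln(60.9/1.76) = 1.2993 / 3.5439 = 0.3666
c = 9 / 1.76^0.3666 = 9 / 1.23 = 7.315
S₃ = 7.315 × 2.58^0.3666 = 7.315 × 1.415 ≈ 10.35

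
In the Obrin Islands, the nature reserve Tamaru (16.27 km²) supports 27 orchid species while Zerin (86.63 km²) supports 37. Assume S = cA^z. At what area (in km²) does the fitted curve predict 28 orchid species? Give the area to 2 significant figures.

20 km²

z = ln(37/27) / ln(86.63/16.27) = 0.3151 / 1.6723 = 0.1884
c = 27 / 16.27^0.1884 = 27 / 1.691 = 15.96
A = (28/15.96)^(1/0.1884) ⇒ ln A = ln(1.754)/0.1884 = 2.9823
A = e^2.9823 ≈ 19.73 km²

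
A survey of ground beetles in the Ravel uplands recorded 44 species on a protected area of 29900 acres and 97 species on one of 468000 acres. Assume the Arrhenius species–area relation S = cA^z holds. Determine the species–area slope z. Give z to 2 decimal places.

0.29

Taking logs: ln S = ln c + z ln A, so z = (ln S₂ − ln S₁)/(ln A₂ − ln A₁).
z = ln(97/44) / ln(468000/29900) = ln(2.205) / ln(15.65) = 0.7905 / 2.7506 = 0.2874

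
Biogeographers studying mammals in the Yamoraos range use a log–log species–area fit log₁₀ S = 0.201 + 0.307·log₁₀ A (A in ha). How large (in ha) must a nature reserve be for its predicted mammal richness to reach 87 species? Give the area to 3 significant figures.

87 = 1.589 × A^0.307  ⇒  A^0.307 = 87/1.589 = 54.77
ln A = ln(54.77) / 0.307 = 4.0031 / 0.307 = 13.0394
A = e^13.0394 ≈ 460182 ha

460000 ha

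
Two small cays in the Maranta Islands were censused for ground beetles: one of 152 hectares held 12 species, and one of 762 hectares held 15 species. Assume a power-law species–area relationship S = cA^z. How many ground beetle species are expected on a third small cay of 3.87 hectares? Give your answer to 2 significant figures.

7.2

z = ln(15/12) / ln(762/152) = 0.2231 / 1.6121 = 0.1384
c = 12 / 152^0.1384 = 12 / 2.005 = 5.986
S₃ = 5.986 × 3.87^0.1384 = 5.986 × 1.206 ≈ 7.22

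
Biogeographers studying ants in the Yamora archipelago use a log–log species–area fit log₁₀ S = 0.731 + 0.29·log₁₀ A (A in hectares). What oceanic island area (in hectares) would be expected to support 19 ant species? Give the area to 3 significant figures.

77.4 hectares

19 = 5.383 × A^0.29  ⇒  A^0.29 = 19/5.383 = 3.53
ln A = ln(3.53) / 0.29 = 1.2612 / 0.29 = 4.3491
A = e^4.3491 ≈ 77.41 hectares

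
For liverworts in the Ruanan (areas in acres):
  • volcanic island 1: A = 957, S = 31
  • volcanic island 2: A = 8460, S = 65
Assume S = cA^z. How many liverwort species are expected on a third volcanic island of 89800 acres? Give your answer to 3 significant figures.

z = ln(65/31) / ln(8460/957) = 0.7404 / 2.1793 = 0.3397
c = 31 / 957^0.3397 = 31 / 10.3 = 3.01
S₃ = 3.01 × 89800^0.3397 = 3.01 × 48.18 ≈ 145

145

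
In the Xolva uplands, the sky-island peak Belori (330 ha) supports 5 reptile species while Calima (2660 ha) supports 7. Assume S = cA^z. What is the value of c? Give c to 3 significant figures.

z = ln(S₂/S₁) / ln(A₂/A₁) = ln(7/5) / ln(2660/330) = 0.3365 / 2.0870 = 0.1612
c = S₁ / A₁^z = 5 / 330^0.1612 = 5 / 2.547 = 1.963

1.96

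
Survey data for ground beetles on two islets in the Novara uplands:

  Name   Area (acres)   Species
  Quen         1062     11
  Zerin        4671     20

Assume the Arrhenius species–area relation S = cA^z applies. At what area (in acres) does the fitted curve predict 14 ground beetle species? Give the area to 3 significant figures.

1930 acres

z = ln(20/11) / ln(4671/1062) = 0.5978 / 1.4812 = 0.4036
c = 11 / 1062^0.4036 = 11 / 16.65 = 0.6607
A = (14/0.6607)^(1/0.4036) ⇒ ln A = ln(21.19)/0.4036 = 7.5654
A = e^7.5654 ≈ 1930 acres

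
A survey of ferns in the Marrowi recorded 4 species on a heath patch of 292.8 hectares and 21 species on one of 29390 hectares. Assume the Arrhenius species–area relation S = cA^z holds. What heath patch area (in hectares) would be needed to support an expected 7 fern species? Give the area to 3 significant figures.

1390 hectares

z = ln(21/4) / ln(29390/292.8) = 1.6582 / 4.6089 = 0.3598
c = 4 / 292.8^0.3598 = 4 / 7.717 = 0.5183
A = (7/0.5183)^(1/0.3598) ⇒ ln A = ln(13.5)/0.3598 = 7.2349
A = e^7.2349 ≈ 1387 hectares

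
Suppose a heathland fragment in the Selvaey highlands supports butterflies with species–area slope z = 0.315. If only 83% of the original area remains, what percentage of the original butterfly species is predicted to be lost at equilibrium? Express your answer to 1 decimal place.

S_new/S_old = (A_new/A_old)^z = 0.83^0.315
= exp(0.315 × ln 0.83) = exp(0.315 × -0.1863) = exp(-0.0587) ≈ 0.943
Fraction lost = 1 − 0.943 = 0.057

5.7%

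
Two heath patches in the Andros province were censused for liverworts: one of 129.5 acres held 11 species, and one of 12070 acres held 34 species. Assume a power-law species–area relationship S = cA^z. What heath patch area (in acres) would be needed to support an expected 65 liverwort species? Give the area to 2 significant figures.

160000 acres

z = ln(34/11) / ln(12070/129.5) = 1.1285 / 4.5348 = 0.2488
c = 11 / 129.5^0.2488 = 11 / 3.355 = 3.279
A = (65/3.279)^(1/0.2488) ⇒ ln A = ln(19.82)/0.2488 = 12.0026
A = e^12.0026 ≈ 163180 acres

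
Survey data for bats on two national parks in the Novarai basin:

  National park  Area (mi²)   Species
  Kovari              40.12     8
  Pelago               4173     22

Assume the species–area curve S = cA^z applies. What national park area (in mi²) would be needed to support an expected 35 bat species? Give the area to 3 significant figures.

35200 mi²

z = ln(22/8) / ln(4173/40.12) = 1.0116 / 4.6445 = 0.2178
c = 8 / 40.12^0.2178 = 8 / 2.235 = 3.58
A = (35/3.58)^(1/0.2178) ⇒ ln A = ln(9.777)/0.2178 = 10.4681
A = e^10.4681 ≈ 35177 mi²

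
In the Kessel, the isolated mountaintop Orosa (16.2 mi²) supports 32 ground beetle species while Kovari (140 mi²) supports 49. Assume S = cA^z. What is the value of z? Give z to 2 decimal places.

0.20

Taking logs: ln S = ln c + z ln A, so z = (ln S₂ − ln S₁)/(ln A₂ − ln A₁).
z = ln(49/32) / ln(140/16.2) = ln(1.531) / ln(8.642) = 0.4261 / 2.1566 = 0.1976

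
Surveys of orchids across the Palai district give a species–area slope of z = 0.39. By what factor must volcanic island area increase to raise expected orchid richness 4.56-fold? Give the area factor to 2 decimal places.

48.94

(A₂/A₁)^0.39 = 4.56, so A₂/A₁ = 4.56^(1/0.39) = 4.56^2.564
ln(A₂/A₁) = ln 4.56 / 0.39 = 1.5173 / 0.39 = 3.8906
A₂/A₁ = e^3.8906 ≈ 48.94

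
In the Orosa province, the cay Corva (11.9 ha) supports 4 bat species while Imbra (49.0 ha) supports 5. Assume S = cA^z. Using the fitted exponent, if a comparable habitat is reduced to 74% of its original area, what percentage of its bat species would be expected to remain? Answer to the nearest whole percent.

95%

z = ln(5/4) / ln(49/11.9) = 0.2231 / 1.4153 = 0.1577
S_new/S_old = (A_new/A_old)^z = 0.74^0.1577 = exp(0.1577 × -0.3011) = 0.9536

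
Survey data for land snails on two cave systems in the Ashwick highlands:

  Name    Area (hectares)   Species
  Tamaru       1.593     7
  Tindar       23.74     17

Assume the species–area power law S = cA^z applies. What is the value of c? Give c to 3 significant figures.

6.01

z = ln(S₂/S₁) / ln(A₂/A₁) = ln(17/7) / ln(23.74/1.593) = 0.8873 / 2.7015 = 0.3284
c = S₁ / A₁^z = 7 / 1.593^0.3284 = 7 / 1.165 = 6.007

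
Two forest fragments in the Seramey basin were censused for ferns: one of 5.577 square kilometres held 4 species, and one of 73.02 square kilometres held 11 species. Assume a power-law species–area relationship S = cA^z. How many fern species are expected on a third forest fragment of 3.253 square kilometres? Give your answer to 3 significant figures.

z = ln(11/4) / ln(73.02/5.577) = 1.0116 / 2.5721 = 0.3933
c = 4 / 5.577^0.3933 = 4 / 1.966 = 2.035
S₃ = 2.035 × 3.253^0.3933 = 2.035 × 1.59 ≈ 3.236

3.24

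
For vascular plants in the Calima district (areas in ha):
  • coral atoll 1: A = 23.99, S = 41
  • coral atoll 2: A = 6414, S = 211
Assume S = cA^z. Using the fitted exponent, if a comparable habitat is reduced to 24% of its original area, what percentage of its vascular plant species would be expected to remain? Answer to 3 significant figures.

65.8%

z = ln(211/41) / ln(6414/23.99) = 1.6383 / 5.5886 = 0.2931
S_new/S_old = (A_new/A_old)^z = 0.24^0.2931 = exp(0.2931 × -1.4271) = 0.6581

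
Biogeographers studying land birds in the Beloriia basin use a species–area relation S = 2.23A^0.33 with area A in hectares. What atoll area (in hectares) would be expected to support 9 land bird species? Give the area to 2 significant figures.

9 = 2.23 × A^0.33  ⇒  A^0.33 = 9/2.23 = 4.036
ln A = ln(4.036) / 0.33 = 1.3952 / 0.33 = 4.2279
A = e^4.2279 ≈ 68.58 hectares

69 hectares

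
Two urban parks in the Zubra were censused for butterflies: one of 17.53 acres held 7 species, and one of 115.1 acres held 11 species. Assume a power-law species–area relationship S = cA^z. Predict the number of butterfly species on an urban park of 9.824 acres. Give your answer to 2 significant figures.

6.1

z = ln(11/7) / ln(115.1/17.53) = 0.4520 / 1.8819 = 0.2402
c = 7 / 17.53^0.2402 = 7 / 1.989 = 3.519
S₃ = 3.519 × 9.824^0.2402 = 3.519 × 1.731 ≈ 6.091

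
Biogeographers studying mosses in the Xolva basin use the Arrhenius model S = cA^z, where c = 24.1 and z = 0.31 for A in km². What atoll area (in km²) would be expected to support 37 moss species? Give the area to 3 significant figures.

37 = 24.1 × A^0.31  ⇒  A^0.31 = 37/24.1 = 1.535
ln A = ln(1.535) / 0.31 = 0.4287 / 0.31 = 1.3829
A = e^1.3829 ≈ 3.987 km²

3.99 km²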